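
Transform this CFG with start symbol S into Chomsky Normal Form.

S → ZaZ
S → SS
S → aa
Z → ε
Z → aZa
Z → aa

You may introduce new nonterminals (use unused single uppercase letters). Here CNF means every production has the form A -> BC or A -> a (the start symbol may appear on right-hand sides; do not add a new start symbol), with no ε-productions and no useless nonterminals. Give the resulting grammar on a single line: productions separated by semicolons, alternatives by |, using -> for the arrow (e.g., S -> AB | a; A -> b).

Nullable: {Z}; after ε-elimination: S -> a | SS | Za | aZ | aa | ZaZ; Z -> aa | aZa.
No unit productions to eliminate.
TERM: introduce A -> a and substitute in every rule of length ≥2.
BIN: S -> ZAZ becomes S -> ZB, B -> AZ; Z -> AZA becomes Z -> AC, C -> ZA.

S -> a | AA | AZ | SS | ZA | ZB; A -> a; B -> AZ; C -> ZA; Z -> AA | AC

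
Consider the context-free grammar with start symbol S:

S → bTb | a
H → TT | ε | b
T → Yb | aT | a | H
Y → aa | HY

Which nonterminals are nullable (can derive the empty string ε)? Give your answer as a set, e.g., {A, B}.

Directly nullable (have an ε-rule): {H}.
T is nullable via T -> H (every symbol on the right is already known nullable).
Not nullable: S, Y — each has a terminal in every rule's right-hand side or depends on a non-nullable symbol.

{H, T}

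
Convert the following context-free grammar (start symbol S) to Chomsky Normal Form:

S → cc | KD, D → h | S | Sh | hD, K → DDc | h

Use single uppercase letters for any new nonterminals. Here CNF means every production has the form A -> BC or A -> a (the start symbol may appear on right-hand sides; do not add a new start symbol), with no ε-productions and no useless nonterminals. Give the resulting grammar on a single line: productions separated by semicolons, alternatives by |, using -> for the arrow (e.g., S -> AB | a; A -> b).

S -> BB | KD; A -> h; B -> c; C -> DB; D -> h | AD | BB | KD | SA; K -> h | DC

No ε-productions.
After unit-elimination: S -> KD | cc; D -> h | KD | Sh | cc | hD; K -> h | DDc.
TERM: introduce B -> c, A -> h and substitute in every rule of length ≥2.
BIN: K -> DDB becomes K -> DC, C -> DB.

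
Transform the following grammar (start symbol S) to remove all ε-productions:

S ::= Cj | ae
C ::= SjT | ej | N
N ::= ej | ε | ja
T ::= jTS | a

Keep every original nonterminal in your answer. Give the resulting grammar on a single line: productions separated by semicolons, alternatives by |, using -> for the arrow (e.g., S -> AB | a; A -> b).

Nullable set: {C, N}.
S -> Cj: C nullable, giving Cj | j.
C -> N: N nullable, giving N.
Drop N -> ε.
Unchanged (no nullable symbols): S -> ae; C -> SjT; C -> ej; N -> ej; N -> ja; T -> a; T -> jTS.

S -> j | Cj | ae; C -> N | ej | SjT; N -> ej | ja; T -> a | jTS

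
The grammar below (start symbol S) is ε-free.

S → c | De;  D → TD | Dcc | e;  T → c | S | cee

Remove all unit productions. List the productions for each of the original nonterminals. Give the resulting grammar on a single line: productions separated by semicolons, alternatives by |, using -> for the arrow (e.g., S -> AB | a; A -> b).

Unit productions: T->S.
Unit pairs (A ⇒* B via units): (T,S).
S: inherits non-unit rules of {S} → De | c.
D: inherits non-unit rules of {D} → Dcc | TD | e.
T: inherits non-unit rules of {S, T} → De | c | cee.

S -> c | De; D -> e | TD | Dcc; T -> c | De | cee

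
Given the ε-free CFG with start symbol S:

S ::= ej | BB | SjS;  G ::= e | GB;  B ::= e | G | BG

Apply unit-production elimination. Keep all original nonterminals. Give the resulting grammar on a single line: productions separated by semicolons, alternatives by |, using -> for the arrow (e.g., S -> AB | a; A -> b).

Unit productions: B->G.
Unit pairs (A ⇒* B via units): (B,G).
S: inherits non-unit rules of {S} → BB | SjS | ej.
B: inherits non-unit rules of {B, G} → BG | GB | e.
G: inherits non-unit rules of {G} → GB | e.

S -> BB | ej | SjS; B -> e | BG | GB; G -> e | GB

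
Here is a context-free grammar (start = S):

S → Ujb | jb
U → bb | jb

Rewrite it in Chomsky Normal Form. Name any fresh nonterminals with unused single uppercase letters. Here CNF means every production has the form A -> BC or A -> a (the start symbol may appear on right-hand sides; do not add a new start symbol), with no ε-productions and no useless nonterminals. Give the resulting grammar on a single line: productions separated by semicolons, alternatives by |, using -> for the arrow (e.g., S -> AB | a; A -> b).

S -> AB | UC; A -> j; B -> b; C -> AB; U -> AB | BB

No ε-productions.
No unit productions to eliminate.
TERM: introduce B -> b, A -> j and substitute in every rule of length ≥2.
BIN: S -> UAB becomes S -> UC, C -> AB.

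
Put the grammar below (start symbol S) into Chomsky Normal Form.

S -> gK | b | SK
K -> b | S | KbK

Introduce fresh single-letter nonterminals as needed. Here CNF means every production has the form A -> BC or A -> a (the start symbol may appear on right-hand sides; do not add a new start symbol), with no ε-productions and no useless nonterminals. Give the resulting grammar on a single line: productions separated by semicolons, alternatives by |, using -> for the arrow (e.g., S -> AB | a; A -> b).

S -> b | BK | SK; A -> b; B -> g; C -> AK; K -> b | BK | KC | SK

No ε-productions.
After unit-elimination: S -> b | SK | gK; K -> b | SK | gK | KbK.
TERM: introduce A -> b, B -> g and substitute in every rule of length ≥2.
BIN: K -> KAK becomes K -> KC, C -> AK.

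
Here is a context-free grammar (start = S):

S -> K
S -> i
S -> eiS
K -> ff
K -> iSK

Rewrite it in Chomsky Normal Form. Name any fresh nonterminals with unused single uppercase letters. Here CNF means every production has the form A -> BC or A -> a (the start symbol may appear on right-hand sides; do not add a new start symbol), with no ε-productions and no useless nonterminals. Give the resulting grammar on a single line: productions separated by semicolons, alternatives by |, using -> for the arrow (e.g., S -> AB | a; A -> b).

S -> i | AA | BE | CF; A -> f; B -> i; C -> e; D -> SK; E -> SK; F -> BS; K -> AA | BD

No ε-productions.
After unit-elimination: S -> i | ff | eiS | iSK; K -> ff | iSK.
TERM: introduce C -> e, A -> f, B -> i and substitute in every rule of length ≥2.
BIN: K -> BSK becomes K -> BD, D -> SK; S -> BSK becomes S -> BE, E -> SK; S -> CBS becomes S -> CF, F -> BS.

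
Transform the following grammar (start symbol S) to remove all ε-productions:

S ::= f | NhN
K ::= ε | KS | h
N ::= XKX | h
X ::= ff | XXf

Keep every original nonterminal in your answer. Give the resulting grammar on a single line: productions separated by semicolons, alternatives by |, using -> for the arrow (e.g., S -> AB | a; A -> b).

S -> f | NhN; K -> S | h | KS; N -> h | XX | XKX; X -> ff | XXf

Nullable set: {K}.
Drop K -> ε.
K -> KS: K nullable, giving KS | S.
N -> XKX: K nullable, giving XKX | XX.
Unchanged (no nullable symbols): S -> NhN; S -> f; K -> h; N -> h; X -> XXf; X -> ff.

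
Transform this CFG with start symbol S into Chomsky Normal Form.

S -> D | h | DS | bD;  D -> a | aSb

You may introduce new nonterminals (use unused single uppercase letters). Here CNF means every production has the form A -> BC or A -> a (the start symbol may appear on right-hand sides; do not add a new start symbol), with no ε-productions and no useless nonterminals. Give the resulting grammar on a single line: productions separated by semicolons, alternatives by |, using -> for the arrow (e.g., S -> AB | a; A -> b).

S -> a | h | AE | BD | DS; A -> a; B -> b; C -> SB; D -> a | AC; E -> SB

No ε-productions.
After unit-elimination: S -> a | h | DS | bD | aSb; D -> a | aSb.
TERM: introduce A -> a, B -> b and substitute in every rule of length ≥2.
BIN: D -> ASB becomes D -> AC, C -> SB; S -> ASB becomes S -> AE, E -> SB.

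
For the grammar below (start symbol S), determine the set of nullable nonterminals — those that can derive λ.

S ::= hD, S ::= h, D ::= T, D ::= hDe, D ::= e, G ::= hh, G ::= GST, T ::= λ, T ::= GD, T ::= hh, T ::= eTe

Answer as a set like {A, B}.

{D, T}

Directly nullable (have an ε-rule): {T}.
D is nullable via D -> T (every symbol on the right is already known nullable).
Not nullable: G, S — each has a terminal in every rule's right-hand side or depends on a non-nullable symbol.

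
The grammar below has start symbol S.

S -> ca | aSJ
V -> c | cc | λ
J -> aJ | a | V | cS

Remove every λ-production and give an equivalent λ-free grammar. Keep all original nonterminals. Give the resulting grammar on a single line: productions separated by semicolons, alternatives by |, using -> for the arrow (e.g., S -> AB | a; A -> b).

S -> aS | ca | aSJ; J -> V | a | aJ | cS; V -> c | cc

Nullable set: {J, V}.
S -> aSJ: J nullable, giving aS | aSJ.
J -> V: V nullable, giving V.
J -> aJ: J nullable, giving a | aJ.
Drop V -> λ.
Unchanged (no nullable symbols): S -> ca; J -> a; J -> cS; V -> c; V -> cc.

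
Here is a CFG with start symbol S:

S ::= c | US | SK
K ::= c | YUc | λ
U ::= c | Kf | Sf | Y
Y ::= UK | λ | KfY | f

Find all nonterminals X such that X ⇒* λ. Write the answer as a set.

{K, U, Y}

Directly nullable (have an ε-rule): {K, Y}.
U is nullable via U -> Y (every symbol on the right is already known nullable).
Not nullable: S — each has a terminal in every rule's right-hand side or depends on a non-nullable symbol.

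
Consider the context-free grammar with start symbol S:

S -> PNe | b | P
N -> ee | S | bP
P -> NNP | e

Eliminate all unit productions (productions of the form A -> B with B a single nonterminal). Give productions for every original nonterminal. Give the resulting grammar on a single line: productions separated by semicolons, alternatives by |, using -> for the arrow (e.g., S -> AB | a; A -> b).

S -> b | e | NNP | PNe; N -> b | e | bP | ee | NNP | PNe; P -> e | NNP

Unit productions: N->S, S->P.
Unit pairs (A ⇒* B via units): (N,P), (N,S), (S,P).
S: inherits non-unit rules of {P, S} → NNP | PNe | b | e.
N: inherits non-unit rules of {N, P, S} → NNP | PNe | b | bP | e | ee.
P: inherits non-unit rules of {P} → NNP | e.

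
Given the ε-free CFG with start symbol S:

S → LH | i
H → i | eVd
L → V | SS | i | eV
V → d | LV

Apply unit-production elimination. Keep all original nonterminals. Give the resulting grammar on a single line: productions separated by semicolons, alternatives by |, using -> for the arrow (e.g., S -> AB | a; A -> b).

Unit productions: L->V.
Unit pairs (A ⇒* B via units): (L,V).
S: inherits non-unit rules of {S} → LH | i.
H: inherits non-unit rules of {H} → eVd | i.
L: inherits non-unit rules of {L, V} → LV | SS | d | eV | i.
V: inherits non-unit rules of {V} → LV | d.

S -> i | LH; H -> i | eVd; L -> d | i | LV | SS | eV; V -> d | LV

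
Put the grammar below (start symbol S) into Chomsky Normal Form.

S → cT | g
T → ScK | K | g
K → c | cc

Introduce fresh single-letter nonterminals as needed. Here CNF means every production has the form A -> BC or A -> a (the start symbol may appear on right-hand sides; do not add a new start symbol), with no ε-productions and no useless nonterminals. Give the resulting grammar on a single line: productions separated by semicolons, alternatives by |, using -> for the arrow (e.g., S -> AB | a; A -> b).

No ε-productions.
After unit-elimination: S -> g | cT; K -> c | cc; T -> c | g | cc | ScK.
TERM: introduce A -> c and substitute in every rule of length ≥2.
BIN: T -> SAK becomes T -> SB, B -> AK.

S -> g | AT; A -> c; B -> AK; K -> c | AA; T -> c | g | AA | SB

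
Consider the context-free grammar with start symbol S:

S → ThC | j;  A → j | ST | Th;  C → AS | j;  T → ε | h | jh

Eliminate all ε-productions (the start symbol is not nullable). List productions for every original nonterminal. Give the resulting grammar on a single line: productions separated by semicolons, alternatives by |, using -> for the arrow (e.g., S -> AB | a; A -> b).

Nullable set: {T}.
S -> ThC: T nullable, giving ThC | hC.
A -> ST: T nullable, giving S | ST.
A -> Th: T nullable, giving Th | h.
Drop T -> ε.
Unchanged (no nullable symbols): S -> j; A -> j; C -> AS; C -> j; T -> h; T -> jh.

S -> j | hC | ThC; A -> S | h | j | ST | Th; C -> j | AS; T -> h | jh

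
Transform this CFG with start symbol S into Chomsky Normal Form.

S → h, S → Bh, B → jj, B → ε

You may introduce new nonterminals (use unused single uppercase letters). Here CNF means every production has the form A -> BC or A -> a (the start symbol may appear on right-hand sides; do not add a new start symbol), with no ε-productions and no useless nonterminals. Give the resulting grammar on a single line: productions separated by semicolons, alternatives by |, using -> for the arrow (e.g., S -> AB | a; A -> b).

S -> h | BC; A -> j; B -> AA; C -> h

Nullable: {B}; after ε-elimination: S -> h | Bh; B -> jj.
No unit productions to eliminate.
TERM: introduce C -> h, A -> j and substitute in every rule of length ≥2.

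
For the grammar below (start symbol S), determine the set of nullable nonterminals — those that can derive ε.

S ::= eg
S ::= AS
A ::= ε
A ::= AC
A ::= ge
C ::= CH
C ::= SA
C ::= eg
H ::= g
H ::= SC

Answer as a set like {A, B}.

Directly nullable (have an ε-rule): {A}.
Not nullable: C, H, S — each has a terminal in every rule's right-hand side or depends on a non-nullable symbol.

{A}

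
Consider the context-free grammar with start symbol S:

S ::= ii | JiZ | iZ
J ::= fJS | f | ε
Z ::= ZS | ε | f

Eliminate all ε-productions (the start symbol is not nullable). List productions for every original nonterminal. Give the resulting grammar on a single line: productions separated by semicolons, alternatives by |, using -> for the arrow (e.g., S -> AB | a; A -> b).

S -> i | Ji | iZ | ii | JiZ; J -> f | fS | fJS; Z -> S | f | ZS

Nullable set: {J, Z}.
S -> JiZ: J, Z nullable, giving Ji | JiZ | i | iZ.
S -> iZ: Z nullable, giving i | iZ.
Drop J -> ε.
J -> fJS: J nullable, giving fJS | fS.
Drop Z -> ε.
Z -> ZS: Z nullable, giving S | ZS.
Unchanged (no nullable symbols): S -> ii; J -> f; Z -> f.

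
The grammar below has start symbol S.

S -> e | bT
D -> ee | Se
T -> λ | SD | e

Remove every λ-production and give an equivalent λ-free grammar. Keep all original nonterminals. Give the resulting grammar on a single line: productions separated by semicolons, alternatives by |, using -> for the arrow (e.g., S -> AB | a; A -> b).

S -> b | e | bT; D -> Se | ee; T -> e | SD

Nullable set: {T}.
S -> bT: T nullable, giving b | bT.
Drop T -> λ.
Unchanged (no nullable symbols): S -> e; D -> Se; D -> ee; T -> SD; T -> e.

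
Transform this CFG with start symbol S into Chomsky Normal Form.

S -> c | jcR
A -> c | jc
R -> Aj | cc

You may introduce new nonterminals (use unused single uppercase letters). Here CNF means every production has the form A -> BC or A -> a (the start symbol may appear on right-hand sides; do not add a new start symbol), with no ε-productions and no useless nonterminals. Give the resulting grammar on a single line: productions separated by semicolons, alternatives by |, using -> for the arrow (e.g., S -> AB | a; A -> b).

S -> c | BD; A -> c | BC; B -> j; C -> c; D -> CR; R -> AB | CC

No ε-productions.
No unit productions to eliminate.
TERM: introduce C -> c, B -> j and substitute in every rule of length ≥2.
BIN: S -> BCR becomes S -> BD, D -> CR.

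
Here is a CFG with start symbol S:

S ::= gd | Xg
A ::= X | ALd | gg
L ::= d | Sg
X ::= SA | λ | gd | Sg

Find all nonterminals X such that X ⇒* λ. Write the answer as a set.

Directly nullable (have an ε-rule): {X}.
A is nullable via A -> X (every symbol on the right is already known nullable).
Not nullable: L, S — each has a terminal in every rule's right-hand side or depends on a non-nullable symbol.

{A, X}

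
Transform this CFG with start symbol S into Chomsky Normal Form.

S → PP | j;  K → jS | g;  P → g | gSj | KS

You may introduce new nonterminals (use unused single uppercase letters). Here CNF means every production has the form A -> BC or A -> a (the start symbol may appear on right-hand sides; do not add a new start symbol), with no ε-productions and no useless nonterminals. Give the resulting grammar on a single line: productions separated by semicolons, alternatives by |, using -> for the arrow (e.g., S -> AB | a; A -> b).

No ε-productions.
No unit productions to eliminate.
TERM: introduce B -> g, A -> j and substitute in every rule of length ≥2.
BIN: P -> BSA becomes P -> BC, C -> SA.

S -> j | PP; A -> j; B -> g; C -> SA; K -> g | AS; P -> g | BC | KS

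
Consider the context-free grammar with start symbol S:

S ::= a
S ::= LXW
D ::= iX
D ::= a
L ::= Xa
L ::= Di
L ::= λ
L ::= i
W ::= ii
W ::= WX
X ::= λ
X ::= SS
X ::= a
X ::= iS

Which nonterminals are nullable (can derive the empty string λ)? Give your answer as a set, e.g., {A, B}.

{L, X}

Directly nullable (have an ε-rule): {L, X}.
Not nullable: D, S, W — each has a terminal in every rule's right-hand side or depends on a non-nullable symbol.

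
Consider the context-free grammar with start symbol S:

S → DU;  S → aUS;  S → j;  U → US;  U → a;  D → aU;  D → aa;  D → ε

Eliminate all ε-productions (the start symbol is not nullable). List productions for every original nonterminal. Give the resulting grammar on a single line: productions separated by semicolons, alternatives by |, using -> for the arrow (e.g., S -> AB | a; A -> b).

Nullable set: {D}.
S -> DU: D nullable, giving DU | U.
Drop D -> ε.
Unchanged (no nullable symbols): S -> aUS; S -> j; D -> aU; D -> aa; U -> US; U -> a.

S -> U | j | DU | aUS; D -> aU | aa; U -> a | US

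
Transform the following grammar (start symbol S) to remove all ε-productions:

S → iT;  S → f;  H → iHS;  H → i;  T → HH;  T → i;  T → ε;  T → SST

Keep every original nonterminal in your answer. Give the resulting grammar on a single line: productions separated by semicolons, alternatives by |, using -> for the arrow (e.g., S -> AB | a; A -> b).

S -> f | i | iT; H -> i | iHS; T -> i | HH | SS | SST

Nullable set: {T}.
S -> iT: T nullable, giving i | iT.
Drop T -> ε.
T -> SST: T nullable, giving SS | SST.
Unchanged (no nullable symbols): S -> f; H -> i; H -> iHS; T -> HH; T -> i.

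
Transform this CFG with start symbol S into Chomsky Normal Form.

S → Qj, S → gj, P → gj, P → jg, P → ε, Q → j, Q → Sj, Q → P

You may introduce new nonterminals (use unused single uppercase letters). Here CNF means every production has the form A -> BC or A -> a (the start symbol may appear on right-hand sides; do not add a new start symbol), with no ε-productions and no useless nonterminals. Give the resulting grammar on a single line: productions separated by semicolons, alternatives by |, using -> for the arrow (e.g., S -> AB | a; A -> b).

S -> j | AB | QB; A -> g; B -> j; Q -> j | AB | BA | SB

Nullable: {P, Q}; after ε-elimination: S -> j | Qj | gj; P -> gj | jg; Q -> P | j | Sj.
After unit-elimination: S -> j | Qj | gj; P -> gj | jg; Q -> j | Sj | gj | jg.
TERM: introduce A -> g, B -> j and substitute in every rule of length ≥2.
Drop unreachable/unproductive: P.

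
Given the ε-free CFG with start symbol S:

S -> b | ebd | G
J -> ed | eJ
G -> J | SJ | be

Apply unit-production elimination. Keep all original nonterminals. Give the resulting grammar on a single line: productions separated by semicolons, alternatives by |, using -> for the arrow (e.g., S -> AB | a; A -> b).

S -> b | SJ | be | eJ | ed | ebd; G -> SJ | be | eJ | ed; J -> eJ | ed

Unit productions: G->J, S->G.
Unit pairs (A ⇒* B via units): (G,J), (S,G), (S,J).
S: inherits non-unit rules of {G, J, S} → SJ | b | be | eJ | ebd | ed.
G: inherits non-unit rules of {G, J} → SJ | be | eJ | ed.
J: inherits non-unit rules of {J} → eJ | ed.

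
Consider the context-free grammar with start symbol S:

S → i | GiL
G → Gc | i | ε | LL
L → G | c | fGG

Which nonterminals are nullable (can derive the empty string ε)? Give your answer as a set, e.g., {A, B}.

{G, L}

Directly nullable (have an ε-rule): {G}.
L is nullable via L -> G (every symbol on the right is already known nullable).
Not nullable: S — each has a terminal in every rule's right-hand side or depends on a non-nullable symbol.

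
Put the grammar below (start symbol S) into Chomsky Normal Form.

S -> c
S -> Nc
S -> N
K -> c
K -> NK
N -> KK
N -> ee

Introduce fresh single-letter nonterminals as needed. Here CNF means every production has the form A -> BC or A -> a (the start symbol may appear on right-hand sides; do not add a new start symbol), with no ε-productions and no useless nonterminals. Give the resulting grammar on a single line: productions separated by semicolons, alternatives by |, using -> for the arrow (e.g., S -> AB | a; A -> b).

No ε-productions.
After unit-elimination: S -> c | KK | Nc | ee; K -> c | NK; N -> KK | ee.
TERM: introduce B -> c, A -> e and substitute in every rule of length ≥2.

S -> c | AA | KK | NB; A -> e; B -> c; K -> c | NK; N -> AA | KK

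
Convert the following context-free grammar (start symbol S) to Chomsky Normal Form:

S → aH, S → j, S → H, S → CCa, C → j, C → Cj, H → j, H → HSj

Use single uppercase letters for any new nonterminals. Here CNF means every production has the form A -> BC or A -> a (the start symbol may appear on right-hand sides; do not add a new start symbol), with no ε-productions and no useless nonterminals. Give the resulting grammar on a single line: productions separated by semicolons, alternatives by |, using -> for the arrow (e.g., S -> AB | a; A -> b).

S -> j | BH | CE | HF; A -> j; B -> a; C -> j | CA; D -> SA; E -> CB; F -> SA; H -> j | HD

No ε-productions.
After unit-elimination: S -> j | aH | CCa | HSj; C -> j | Cj; H -> j | HSj.
TERM: introduce B -> a, A -> j and substitute in every rule of length ≥2.
BIN: H -> HSA becomes H -> HD, D -> SA; S -> CCB becomes S -> CE, E -> CB; S -> HSA becomes S -> HF, F -> SA.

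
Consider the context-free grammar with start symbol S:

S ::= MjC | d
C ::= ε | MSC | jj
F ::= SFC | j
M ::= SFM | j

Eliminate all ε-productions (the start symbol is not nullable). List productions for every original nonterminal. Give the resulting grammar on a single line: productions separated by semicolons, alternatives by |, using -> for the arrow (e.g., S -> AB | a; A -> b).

S -> d | Mj | MjC; C -> MS | jj | MSC; F -> j | SF | SFC; M -> j | SFM

Nullable set: {C}.
S -> MjC: C nullable, giving Mj | MjC.
Drop C -> ε.
C -> MSC: C nullable, giving MS | MSC.
F -> SFC: C nullable, giving SF | SFC.
Unchanged (no nullable symbols): S -> d; C -> jj; F -> j; M -> SFM; M -> j.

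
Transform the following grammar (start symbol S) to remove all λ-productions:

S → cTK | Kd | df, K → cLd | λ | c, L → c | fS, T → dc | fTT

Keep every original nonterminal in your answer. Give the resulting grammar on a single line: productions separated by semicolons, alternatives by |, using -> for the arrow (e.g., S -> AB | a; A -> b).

S -> d | Kd | cT | df | cTK; K -> c | cLd; L -> c | fS; T -> dc | fTT

Nullable set: {K}.
S -> Kd: K nullable, giving Kd | d.
S -> cTK: K nullable, giving cT | cTK.
Drop K -> λ.
Unchanged (no nullable symbols): S -> df; K -> c; K -> cLd; L -> c; L -> fS; T -> dc; T -> fTT.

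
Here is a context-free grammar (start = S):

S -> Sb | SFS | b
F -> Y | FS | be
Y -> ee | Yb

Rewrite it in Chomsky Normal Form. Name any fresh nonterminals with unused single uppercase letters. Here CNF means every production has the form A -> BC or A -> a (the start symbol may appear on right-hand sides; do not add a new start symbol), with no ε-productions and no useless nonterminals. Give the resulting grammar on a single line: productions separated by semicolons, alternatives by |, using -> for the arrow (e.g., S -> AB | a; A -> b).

No ε-productions.
After unit-elimination: S -> b | Sb | SFS; F -> FS | Yb | be | ee; Y -> Yb | ee.
TERM: introduce A -> b, B -> e and substitute in every rule of length ≥2.
BIN: S -> SFS becomes S -> SC, C -> FS.

S -> b | SA | SC; A -> b; B -> e; C -> FS; F -> AB | BB | FS | YA; Y -> BB | YA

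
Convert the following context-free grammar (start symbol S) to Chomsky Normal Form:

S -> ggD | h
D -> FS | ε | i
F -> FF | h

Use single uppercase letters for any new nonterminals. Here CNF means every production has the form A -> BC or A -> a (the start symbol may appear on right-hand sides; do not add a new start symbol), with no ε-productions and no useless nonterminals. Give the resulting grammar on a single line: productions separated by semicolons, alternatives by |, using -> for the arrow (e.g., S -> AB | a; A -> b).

S -> h | AA | AB; A -> g; B -> AD; D -> i | FS; F -> h | FF

Nullable: {D}; after ε-elimination: S -> h | gg | ggD; D -> i | FS; F -> h | FF.
No unit productions to eliminate.
TERM: introduce A -> g and substitute in every rule of length ≥2.
BIN: S -> AAD becomes S -> AB, B -> AD.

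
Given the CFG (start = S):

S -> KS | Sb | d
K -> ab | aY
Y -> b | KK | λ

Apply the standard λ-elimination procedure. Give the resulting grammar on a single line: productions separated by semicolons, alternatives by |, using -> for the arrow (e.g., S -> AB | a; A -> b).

Nullable set: {Y}.
K -> aY: Y nullable, giving a | aY.
Drop Y -> λ.
Unchanged (no nullable symbols): S -> KS; S -> Sb; S -> d; K -> ab; Y -> KK; Y -> b.

S -> d | KS | Sb; K -> a | aY | ab; Y -> b | KK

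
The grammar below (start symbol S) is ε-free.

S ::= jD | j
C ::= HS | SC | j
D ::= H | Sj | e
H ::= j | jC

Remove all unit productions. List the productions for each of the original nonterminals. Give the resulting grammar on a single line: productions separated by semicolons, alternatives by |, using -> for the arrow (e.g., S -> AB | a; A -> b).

S -> j | jD; C -> j | HS | SC; D -> e | j | Sj | jC; H -> j | jC

Unit productions: D->H.
Unit pairs (A ⇒* B via units): (D,H).
S: inherits non-unit rules of {S} → j | jD.
C: inherits non-unit rules of {C} → HS | SC | j.
D: inherits non-unit rules of {D, H} → Sj | e | j | jC.
H: inherits non-unit rules of {H} → j | jC.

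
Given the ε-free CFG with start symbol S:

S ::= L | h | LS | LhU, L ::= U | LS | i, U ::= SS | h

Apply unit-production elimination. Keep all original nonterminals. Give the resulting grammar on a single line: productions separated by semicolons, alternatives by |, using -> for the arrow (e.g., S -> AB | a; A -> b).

S -> h | i | LS | SS | LhU; L -> h | i | LS | SS; U -> h | SS

Unit productions: L->U, S->L.
Unit pairs (A ⇒* B via units): (L,U), (S,L), (S,U).
S: inherits non-unit rules of {L, S, U} → LS | LhU | SS | h | i.
L: inherits non-unit rules of {L, U} → LS | SS | h | i.
U: inherits non-unit rules of {U} → SS | h.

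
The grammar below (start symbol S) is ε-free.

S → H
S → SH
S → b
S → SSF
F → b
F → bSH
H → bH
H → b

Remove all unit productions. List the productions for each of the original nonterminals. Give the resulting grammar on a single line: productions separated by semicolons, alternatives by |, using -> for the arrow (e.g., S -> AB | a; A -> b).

S -> b | SH | bH | SSF; F -> b | bSH; H -> b | bH

Unit productions: S->H.
Unit pairs (A ⇒* B via units): (S,H).
S: inherits non-unit rules of {H, S} → SH | SSF | b | bH.
F: inherits non-unit rules of {F} → b | bSH.
H: inherits non-unit rules of {H} → b | bH.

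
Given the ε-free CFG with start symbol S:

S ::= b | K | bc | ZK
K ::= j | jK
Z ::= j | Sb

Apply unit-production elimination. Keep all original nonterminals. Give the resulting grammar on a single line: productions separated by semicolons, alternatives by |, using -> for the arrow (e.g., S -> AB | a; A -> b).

S -> b | j | ZK | bc | jK; K -> j | jK; Z -> j | Sb

Unit productions: S->K.
Unit pairs (A ⇒* B via units): (S,K).
S: inherits non-unit rules of {K, S} → ZK | b | bc | j | jK.
K: inherits non-unit rules of {K} → j | jK.
Z: inherits non-unit rules of {Z} → Sb | j.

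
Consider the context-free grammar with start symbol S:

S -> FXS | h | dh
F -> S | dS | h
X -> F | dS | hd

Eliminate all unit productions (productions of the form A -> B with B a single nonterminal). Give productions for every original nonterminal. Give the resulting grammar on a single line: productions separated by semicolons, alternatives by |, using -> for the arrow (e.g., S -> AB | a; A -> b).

Unit productions: F->S, X->F.
Unit pairs (A ⇒* B via units): (F,S), (X,F), (X,S).
S: inherits non-unit rules of {S} → FXS | dh | h.
F: inherits non-unit rules of {F, S} → FXS | dS | dh | h.
X: inherits non-unit rules of {F, S, X} → FXS | dS | dh | h | hd.

S -> h | dh | FXS; F -> h | dS | dh | FXS; X -> h | dS | dh | hd | FXS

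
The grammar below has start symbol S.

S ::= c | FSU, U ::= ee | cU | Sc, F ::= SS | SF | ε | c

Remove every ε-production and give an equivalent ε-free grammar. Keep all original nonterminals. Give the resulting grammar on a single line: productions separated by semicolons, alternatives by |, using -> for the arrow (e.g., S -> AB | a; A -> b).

S -> c | SU | FSU; F -> S | c | SF | SS; U -> Sc | cU | ee

Nullable set: {F}.
S -> FSU: F nullable, giving FSU | SU.
Drop F -> ε.
F -> SF: F nullable, giving S | SF.
Unchanged (no nullable symbols): S -> c; F -> SS; F -> c; U -> Sc; U -> cU; U -> ee.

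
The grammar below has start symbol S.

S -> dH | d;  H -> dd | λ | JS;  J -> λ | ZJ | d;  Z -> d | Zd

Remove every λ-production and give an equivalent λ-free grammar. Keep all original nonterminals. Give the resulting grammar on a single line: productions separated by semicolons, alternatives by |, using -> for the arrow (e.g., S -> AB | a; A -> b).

Nullable set: {H, J}.
S -> dH: H nullable, giving d | dH.
Drop H -> λ.
H -> JS: J nullable, giving JS | S.
Drop J -> λ.
J -> ZJ: J nullable, giving Z | ZJ.
Unchanged (no nullable symbols): S -> d; H -> dd; J -> d; Z -> Zd; Z -> d.

S -> d | dH; H -> S | JS | dd; J -> Z | d | ZJ; Z -> d | Zd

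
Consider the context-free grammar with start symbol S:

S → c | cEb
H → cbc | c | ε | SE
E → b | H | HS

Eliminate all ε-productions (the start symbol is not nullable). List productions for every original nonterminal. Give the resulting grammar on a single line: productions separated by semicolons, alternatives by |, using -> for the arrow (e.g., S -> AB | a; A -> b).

Nullable set: {E, H}.
S -> cEb: E nullable, giving cEb | cb.
E -> H: H nullable, giving H.
E -> HS: H nullable, giving HS | S.
Drop H -> ε.
H -> SE: E nullable, giving S | SE.
Unchanged (no nullable symbols): S -> c; E -> b; H -> c; H -> cbc.

S -> c | cb | cEb; E -> H | S | b | HS; H -> S | c | SE | cbc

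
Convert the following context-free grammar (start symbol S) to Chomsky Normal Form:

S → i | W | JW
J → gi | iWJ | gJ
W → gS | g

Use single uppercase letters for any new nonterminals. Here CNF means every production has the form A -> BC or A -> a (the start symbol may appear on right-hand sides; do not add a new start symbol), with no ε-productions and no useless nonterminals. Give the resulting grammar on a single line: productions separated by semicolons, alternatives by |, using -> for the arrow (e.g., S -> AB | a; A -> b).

No ε-productions.
After unit-elimination: S -> g | i | JW | gS; J -> gJ | gi | iWJ; W -> g | gS.
TERM: introduce A -> g, B -> i and substitute in every rule of length ≥2.
BIN: J -> BWJ becomes J -> BC, C -> WJ.

S -> g | i | AS | JW; A -> g; B -> i; C -> WJ; J -> AB | AJ | BC; W -> g | AS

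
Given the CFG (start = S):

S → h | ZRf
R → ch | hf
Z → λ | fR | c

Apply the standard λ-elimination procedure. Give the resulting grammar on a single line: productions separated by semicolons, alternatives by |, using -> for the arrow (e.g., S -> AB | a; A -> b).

Nullable set: {Z}.
S -> ZRf: Z nullable, giving Rf | ZRf.
Drop Z -> λ.
Unchanged (no nullable symbols): S -> h; R -> ch; R -> hf; Z -> c; Z -> fR.

S -> h | Rf | ZRf; R -> ch | hf; Z -> c | fR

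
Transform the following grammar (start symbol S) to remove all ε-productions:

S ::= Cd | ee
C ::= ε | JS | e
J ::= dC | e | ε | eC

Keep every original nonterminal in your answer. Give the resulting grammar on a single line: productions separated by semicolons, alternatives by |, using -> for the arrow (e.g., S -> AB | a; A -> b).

Nullable set: {C, J}.
S -> Cd: C nullable, giving Cd | d.
Drop C -> ε.
C -> JS: J nullable, giving JS | S.
Drop J -> ε.
J -> dC: C nullable, giving d | dC.
J -> eC: C nullable, giving e | eC.
Unchanged (no nullable symbols): S -> ee; C -> e; J -> e.

S -> d | Cd | ee; C -> S | e | JS; J -> d | e | dC | eC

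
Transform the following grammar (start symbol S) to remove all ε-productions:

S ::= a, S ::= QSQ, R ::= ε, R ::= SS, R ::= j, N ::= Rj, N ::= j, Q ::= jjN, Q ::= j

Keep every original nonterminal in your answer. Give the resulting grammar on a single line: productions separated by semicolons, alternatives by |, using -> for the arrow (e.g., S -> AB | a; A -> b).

S -> a | QSQ; N -> j | Rj; Q -> j | jjN; R -> j | SS

Nullable set: {R}.
N -> Rj: R nullable, giving Rj | j.
Drop R -> ε.
Unchanged (no nullable symbols): S -> QSQ; S -> a; N -> j; Q -> j; Q -> jjN; R -> SS; R -> j.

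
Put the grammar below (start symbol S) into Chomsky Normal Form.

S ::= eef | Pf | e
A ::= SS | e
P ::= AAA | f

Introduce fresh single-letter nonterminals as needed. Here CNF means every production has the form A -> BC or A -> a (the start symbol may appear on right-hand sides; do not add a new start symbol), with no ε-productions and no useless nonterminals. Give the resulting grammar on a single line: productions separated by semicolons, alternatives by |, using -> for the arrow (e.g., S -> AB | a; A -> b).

S -> e | CE | PB; A -> e | SS; B -> f; C -> e; D -> AA; E -> CB; P -> f | AD

No ε-productions.
No unit productions to eliminate.
TERM: introduce C -> e, B -> f and substitute in every rule of length ≥2.
BIN: P -> AAA becomes P -> AD, D -> AA; S -> CCB becomes S -> CE, E -> CB.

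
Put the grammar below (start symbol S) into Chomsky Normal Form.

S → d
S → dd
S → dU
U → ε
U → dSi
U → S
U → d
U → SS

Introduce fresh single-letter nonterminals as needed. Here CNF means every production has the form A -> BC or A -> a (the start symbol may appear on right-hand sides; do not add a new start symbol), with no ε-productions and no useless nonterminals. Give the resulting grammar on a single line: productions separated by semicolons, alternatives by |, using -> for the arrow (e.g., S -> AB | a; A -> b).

S -> d | AA | AU; A -> d; B -> i; C -> SB; U -> d | AA | AC | AU | SS

Nullable: {U}; after ε-elimination: S -> d | dU | dd; U -> S | d | SS | dSi.
After unit-elimination: S -> d | dU | dd; U -> d | SS | dU | dd | dSi.
TERM: introduce A -> d, B -> i and substitute in every rule of length ≥2.
BIN: U -> ASB becomes U -> AC, C -> SB.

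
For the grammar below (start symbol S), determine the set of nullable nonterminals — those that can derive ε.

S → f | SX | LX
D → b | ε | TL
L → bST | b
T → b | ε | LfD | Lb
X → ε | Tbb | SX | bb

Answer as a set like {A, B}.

{D, T, X}

Directly nullable (have an ε-rule): {D, T, X}.
Not nullable: L, S — each has a terminal in every rule's right-hand side or depends on a non-nullable symbol.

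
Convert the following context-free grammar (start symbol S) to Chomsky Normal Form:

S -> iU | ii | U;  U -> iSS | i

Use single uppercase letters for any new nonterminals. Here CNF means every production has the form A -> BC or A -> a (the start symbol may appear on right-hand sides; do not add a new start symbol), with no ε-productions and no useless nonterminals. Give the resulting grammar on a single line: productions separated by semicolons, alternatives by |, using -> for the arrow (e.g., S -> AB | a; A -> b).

No ε-productions.
After unit-elimination: S -> i | iU | ii | iSS; U -> i | iSS.
TERM: introduce A -> i and substitute in every rule of length ≥2.
BIN: S -> ASS becomes S -> AB, B -> SS; U -> ASS becomes U -> AC, C -> SS.

S -> i | AA | AB | AU; A -> i; B -> SS; C -> SS; U -> i | AC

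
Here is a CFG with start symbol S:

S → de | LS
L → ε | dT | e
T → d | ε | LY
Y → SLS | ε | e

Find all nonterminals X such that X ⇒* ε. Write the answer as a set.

Directly nullable (have an ε-rule): {L, T, Y}.
Not nullable: S — each has a terminal in every rule's right-hand side or depends on a non-nullable symbol.

{L, T, Y}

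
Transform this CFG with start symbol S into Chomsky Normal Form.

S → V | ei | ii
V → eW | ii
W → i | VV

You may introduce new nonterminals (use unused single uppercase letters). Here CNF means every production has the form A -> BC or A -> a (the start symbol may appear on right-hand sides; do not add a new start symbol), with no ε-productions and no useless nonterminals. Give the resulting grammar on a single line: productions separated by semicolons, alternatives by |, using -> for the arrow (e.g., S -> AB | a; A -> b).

S -> AB | AW | BB; A -> e; B -> i; V -> AW | BB; W -> i | VV

No ε-productions.
After unit-elimination: S -> eW | ei | ii; V -> eW | ii; W -> i | VV.
TERM: introduce A -> e, B -> i and substitute in every rule of length ≥2.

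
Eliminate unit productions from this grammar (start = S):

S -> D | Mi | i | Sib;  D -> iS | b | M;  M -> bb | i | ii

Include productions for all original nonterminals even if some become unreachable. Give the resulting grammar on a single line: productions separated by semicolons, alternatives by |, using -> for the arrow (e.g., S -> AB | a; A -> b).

Unit productions: D->M, S->D.
Unit pairs (A ⇒* B via units): (D,M), (S,D), (S,M).
S: inherits non-unit rules of {D, M, S} → Mi | Sib | b | bb | i | iS | ii.
D: inherits non-unit rules of {D, M} → b | bb | i | iS | ii.
M: inherits non-unit rules of {M} → bb | i | ii.

S -> b | i | Mi | bb | iS | ii | Sib; D -> b | i | bb | iS | ii; M -> i | bb | ii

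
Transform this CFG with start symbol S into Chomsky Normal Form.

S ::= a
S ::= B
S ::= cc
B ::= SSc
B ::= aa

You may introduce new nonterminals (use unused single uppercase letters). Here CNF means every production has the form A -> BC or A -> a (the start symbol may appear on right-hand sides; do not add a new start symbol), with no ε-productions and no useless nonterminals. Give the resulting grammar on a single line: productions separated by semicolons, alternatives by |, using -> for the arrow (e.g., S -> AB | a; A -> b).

No ε-productions.
After unit-elimination: S -> a | aa | cc | SSc; B -> aa | SSc.
TERM: introduce C -> a, A -> c and substitute in every rule of length ≥2.
BIN: B -> SSA becomes B -> SD, D -> SA; S -> SSA becomes S -> SE, E -> SA.
Drop unreachable/unproductive: B.

S -> a | AA | CC | SE; A -> c; C -> a; E -> SA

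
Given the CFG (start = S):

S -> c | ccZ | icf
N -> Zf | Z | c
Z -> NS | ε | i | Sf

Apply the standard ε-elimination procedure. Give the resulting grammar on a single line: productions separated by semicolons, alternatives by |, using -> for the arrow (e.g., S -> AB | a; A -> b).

S -> c | cc | ccZ | icf; N -> Z | c | f | Zf; Z -> S | i | NS | Sf

Nullable set: {N, Z}.
S -> ccZ: Z nullable, giving cc | ccZ.
N -> Z: Z nullable, giving Z.
N -> Zf: Z nullable, giving Zf | f.
Drop Z -> ε.
Z -> NS: N nullable, giving NS | S.
Unchanged (no nullable symbols): S -> c; S -> icf; N -> c; Z -> Sf; Z -> i.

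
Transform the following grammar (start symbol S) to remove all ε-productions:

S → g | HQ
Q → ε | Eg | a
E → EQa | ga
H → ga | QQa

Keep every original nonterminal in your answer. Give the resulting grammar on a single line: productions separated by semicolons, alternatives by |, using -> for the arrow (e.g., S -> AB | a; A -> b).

Nullable set: {Q}.
S -> HQ: Q nullable, giving H | HQ.
E -> EQa: Q nullable, giving EQa | Ea.
H -> QQa: Q, Q nullable, giving QQa | Qa | a.
Drop Q -> ε.
Unchanged (no nullable symbols): S -> g; E -> ga; H -> ga; Q -> Eg; Q -> a.

S -> H | g | HQ; E -> Ea | ga | EQa; H -> a | Qa | ga | QQa; Q -> a | Eg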